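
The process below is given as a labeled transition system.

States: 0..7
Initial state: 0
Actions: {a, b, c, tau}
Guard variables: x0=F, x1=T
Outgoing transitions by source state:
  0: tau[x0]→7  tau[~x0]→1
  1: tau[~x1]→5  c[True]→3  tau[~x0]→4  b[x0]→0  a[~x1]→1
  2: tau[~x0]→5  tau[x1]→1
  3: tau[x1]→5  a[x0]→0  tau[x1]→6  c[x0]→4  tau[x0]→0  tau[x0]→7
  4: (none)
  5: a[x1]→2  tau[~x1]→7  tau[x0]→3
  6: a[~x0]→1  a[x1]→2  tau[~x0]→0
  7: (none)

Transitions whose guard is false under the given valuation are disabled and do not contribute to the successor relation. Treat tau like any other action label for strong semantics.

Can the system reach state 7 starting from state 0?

Answer: UNREACHABLE

Analysis:
11 transition(s) survive guard evaluation.
Layer 0: {0}
Layer 1: {1}  now seen {0,1}
Layer 2: {3,4}  now seen {0,1,3,4}
Layer 3: {5,6}  now seen {0,1,3,4,5,6}
Layer 4: {2}  now seen {0,1,2,3,4,5,6}
Reach set: {0,1,2,3,4,5,6}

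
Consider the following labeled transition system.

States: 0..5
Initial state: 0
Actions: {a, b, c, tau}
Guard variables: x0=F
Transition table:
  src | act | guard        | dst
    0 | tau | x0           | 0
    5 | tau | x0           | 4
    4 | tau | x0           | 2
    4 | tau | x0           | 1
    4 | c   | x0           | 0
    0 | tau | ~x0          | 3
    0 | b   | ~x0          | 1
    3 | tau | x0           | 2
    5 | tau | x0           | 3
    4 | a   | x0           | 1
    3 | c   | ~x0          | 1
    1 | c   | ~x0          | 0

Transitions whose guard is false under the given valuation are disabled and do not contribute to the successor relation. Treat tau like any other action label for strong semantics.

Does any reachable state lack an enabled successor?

Reach set: {0,1,3}
  0: b→1  tau→3  [2 out]
  1: c→0  [1 out]
  3: c→1  [1 out]

Answer: DEADLOCK-FREE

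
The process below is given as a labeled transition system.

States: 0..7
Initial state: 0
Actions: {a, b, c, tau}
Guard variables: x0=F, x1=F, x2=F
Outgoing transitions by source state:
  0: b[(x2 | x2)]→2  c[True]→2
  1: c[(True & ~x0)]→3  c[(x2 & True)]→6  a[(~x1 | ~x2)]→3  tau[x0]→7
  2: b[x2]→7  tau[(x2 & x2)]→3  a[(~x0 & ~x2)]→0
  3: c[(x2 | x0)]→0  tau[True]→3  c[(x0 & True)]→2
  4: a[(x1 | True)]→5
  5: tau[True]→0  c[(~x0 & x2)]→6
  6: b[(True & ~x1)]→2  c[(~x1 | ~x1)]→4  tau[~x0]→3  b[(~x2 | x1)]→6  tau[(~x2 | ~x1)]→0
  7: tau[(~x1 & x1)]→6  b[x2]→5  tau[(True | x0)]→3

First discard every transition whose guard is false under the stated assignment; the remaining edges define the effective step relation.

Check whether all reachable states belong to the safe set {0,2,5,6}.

Answer: INVARIANT HOLDS

Trace:
Inv-set: {0,2,5,6}
Reach set: {0,2}
  0: ✓
  2: ✓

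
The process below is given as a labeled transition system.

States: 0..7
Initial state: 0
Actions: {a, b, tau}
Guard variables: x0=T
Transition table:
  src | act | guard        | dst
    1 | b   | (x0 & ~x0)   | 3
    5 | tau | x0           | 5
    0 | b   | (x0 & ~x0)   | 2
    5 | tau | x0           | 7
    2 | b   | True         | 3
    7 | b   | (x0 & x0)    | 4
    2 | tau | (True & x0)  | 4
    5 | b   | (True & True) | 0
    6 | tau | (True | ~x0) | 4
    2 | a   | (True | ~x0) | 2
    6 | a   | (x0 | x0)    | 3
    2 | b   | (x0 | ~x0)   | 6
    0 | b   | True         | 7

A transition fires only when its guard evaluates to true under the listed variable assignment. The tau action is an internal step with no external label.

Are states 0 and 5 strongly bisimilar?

Answer: NOT BISIMILAR

Analysis:
Refine partition for ~:
  round 0: {{0,1,2,3,4,5,6,7}}
  round 1: {{0,7},{1,3,4},{2},{5},{6}}
  round 2: {{0},{1,3,4},{2},{5},{6},{7}}
stable after 3 split(s): 6 block(s)
[0]={0}  [5]={5}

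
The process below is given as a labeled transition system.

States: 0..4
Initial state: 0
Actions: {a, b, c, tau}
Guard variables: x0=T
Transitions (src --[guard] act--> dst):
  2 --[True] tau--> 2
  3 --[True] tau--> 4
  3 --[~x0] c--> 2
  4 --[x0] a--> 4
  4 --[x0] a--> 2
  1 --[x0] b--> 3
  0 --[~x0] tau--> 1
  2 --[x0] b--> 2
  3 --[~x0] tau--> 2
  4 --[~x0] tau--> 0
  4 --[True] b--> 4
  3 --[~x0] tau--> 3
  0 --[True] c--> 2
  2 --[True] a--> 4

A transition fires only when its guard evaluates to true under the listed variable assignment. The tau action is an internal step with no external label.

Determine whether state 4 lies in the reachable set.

9 transition(s) survive guard evaluation.
depth 0: {0}
depth 1: {2}  now seen {0,2}
depth 2: {4}  now seen {0,2,4}
Reachable = {0,2,4}
Path to 4: c·a

Answer: REACHABLE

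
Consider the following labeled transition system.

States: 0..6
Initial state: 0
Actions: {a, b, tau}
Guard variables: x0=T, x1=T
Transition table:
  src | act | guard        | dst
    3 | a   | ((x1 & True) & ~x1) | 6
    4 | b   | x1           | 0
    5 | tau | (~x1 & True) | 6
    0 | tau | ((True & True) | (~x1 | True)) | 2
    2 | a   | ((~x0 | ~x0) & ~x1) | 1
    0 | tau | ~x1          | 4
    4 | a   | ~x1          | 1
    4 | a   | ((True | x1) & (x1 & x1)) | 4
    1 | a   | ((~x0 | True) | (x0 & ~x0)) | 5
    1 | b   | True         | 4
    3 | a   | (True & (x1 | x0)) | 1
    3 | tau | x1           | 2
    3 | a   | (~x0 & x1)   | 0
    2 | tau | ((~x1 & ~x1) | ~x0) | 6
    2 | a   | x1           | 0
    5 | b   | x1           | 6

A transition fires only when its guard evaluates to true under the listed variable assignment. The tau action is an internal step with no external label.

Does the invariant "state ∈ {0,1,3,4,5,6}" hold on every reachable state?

Answer: INVARIANT VIOLATED at state 2

Analysis:
Safe = {0,1,3,4,5,6}
Reachable = {0,2}
  0: ✓
  2: ✗ unsafe
witness against invariant: tau → 2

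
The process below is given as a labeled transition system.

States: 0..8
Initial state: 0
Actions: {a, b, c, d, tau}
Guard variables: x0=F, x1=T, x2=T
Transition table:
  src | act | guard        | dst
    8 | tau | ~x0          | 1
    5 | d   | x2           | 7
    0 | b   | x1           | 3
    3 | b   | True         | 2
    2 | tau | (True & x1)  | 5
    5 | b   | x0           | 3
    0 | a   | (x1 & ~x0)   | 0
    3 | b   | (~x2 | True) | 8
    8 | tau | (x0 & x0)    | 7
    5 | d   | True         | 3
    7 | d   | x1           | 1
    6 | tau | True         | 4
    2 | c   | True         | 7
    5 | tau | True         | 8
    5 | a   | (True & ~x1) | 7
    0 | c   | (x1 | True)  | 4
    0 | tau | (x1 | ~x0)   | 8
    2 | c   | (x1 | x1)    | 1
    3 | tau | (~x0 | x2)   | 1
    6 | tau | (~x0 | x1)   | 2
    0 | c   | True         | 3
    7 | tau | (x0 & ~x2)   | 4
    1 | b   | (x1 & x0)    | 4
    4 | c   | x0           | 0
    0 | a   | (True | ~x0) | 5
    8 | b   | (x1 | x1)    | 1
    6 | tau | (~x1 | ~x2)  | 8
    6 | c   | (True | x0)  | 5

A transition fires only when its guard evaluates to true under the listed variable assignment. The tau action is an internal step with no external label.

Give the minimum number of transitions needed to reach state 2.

Answer: 2

Trace:
Breadth-first toward 2:
  Layer 0: {0}
  Layer 1: {3,4,5,8}
  Layer 2: {1,2,7}
first hit 2 at d=2 via b·b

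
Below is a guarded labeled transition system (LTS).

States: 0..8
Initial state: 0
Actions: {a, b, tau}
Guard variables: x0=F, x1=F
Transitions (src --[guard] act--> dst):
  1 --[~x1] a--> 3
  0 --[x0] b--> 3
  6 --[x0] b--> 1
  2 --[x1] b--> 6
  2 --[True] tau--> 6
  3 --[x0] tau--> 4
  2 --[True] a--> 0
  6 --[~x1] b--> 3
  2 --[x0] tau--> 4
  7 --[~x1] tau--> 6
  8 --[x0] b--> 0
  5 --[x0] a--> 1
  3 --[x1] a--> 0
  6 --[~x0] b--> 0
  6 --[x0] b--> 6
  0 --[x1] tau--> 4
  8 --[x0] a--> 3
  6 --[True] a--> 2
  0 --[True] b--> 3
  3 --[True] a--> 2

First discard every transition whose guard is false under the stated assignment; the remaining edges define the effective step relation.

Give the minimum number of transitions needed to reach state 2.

Layered search for 2:
  depth 0: {0}
  depth 1: {3}
  depth 2: {2}
2 enters at depth 2; path b·a

Answer: 2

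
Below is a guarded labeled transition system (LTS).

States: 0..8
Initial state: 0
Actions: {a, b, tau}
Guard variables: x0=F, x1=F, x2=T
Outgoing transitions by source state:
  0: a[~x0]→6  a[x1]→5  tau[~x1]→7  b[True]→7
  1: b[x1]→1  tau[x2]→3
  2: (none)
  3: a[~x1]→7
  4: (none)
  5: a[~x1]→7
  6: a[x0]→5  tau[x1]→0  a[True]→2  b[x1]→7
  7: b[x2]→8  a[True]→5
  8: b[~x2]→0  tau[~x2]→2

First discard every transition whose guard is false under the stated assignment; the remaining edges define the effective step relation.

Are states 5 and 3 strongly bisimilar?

Answer: BISIMILAR

Trace:
Bisimulation quotient by refinement:
  π0 = {{0,1,2,3,4,5,6,7,8}}
  π1 = {{0},{1},{2,4,8},{3,5,6},{7}}
  π2 = {{0},{1},{2,4,8},{3,5},{6},{7}}
Fixed point at round 3; 6 class(es).
class of 5: {3,5}; class of 3: {3,5}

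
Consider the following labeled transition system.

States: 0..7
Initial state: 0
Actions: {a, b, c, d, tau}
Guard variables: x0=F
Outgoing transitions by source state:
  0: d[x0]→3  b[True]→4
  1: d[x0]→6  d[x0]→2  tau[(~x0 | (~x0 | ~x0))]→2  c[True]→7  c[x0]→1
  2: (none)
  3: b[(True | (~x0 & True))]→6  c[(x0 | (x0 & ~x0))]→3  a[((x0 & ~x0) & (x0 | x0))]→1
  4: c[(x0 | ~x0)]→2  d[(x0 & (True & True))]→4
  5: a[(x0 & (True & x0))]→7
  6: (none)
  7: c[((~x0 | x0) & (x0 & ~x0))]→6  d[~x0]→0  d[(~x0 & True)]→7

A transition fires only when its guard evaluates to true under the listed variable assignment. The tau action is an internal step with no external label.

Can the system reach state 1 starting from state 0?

After dropping false guards: 7 live edges.
L0 = {0}
L1 = {4}  total {0,4}
L2 = {2}  total {0,2,4}
Reachable = {0,2,4}

Answer: UNREACHABLE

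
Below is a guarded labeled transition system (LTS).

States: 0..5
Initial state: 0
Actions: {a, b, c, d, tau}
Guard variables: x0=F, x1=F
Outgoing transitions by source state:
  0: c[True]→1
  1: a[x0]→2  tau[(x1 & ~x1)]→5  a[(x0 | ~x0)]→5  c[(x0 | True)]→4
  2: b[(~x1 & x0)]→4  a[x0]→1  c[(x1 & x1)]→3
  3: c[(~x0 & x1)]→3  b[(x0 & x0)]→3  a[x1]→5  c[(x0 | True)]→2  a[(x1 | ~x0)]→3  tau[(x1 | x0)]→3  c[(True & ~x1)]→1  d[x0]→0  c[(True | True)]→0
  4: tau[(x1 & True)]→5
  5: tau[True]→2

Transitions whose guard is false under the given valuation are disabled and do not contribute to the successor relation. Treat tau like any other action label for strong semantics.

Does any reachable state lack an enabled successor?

R = {0,1,2,4,5}
  0: c→1  [1 out]
  1: a→5  c→4  [2 out]
  2: ∅  [STUCK]
  4: ∅  [STUCK]
  5: tau→2  [1 out]
Path to 2: c·a·tau

Answer: DEADLOCK at state 2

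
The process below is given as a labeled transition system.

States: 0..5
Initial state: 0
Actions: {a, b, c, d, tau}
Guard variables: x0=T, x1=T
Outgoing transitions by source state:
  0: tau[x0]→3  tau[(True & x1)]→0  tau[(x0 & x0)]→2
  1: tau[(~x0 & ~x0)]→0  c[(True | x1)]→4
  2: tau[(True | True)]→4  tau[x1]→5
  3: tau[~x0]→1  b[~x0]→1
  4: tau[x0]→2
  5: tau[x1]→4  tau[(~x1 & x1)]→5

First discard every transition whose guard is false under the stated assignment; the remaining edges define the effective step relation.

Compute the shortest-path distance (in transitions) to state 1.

Answer: UNREACHABLE

Analysis:
BFS to 1:
  depth 0: {0}
  depth 1: {2,3}
  depth 2: {4,5}
1 never appears.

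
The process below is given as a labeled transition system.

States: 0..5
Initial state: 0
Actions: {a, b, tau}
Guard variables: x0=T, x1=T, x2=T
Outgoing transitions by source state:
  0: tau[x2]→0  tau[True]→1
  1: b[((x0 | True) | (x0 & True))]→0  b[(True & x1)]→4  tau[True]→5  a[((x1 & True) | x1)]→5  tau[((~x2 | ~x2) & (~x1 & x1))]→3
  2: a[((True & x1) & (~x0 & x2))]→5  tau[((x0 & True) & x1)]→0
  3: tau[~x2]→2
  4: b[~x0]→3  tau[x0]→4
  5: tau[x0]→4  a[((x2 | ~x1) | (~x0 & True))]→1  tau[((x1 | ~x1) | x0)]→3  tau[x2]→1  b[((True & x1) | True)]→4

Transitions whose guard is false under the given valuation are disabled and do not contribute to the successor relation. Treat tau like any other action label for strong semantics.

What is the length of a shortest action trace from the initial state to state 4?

Answer: 2

Analysis:
BFS to 4:
  depth 0: {0}
  depth 1: {1}
  depth 2: {4,5}
4 enters at depth 2; path tau·b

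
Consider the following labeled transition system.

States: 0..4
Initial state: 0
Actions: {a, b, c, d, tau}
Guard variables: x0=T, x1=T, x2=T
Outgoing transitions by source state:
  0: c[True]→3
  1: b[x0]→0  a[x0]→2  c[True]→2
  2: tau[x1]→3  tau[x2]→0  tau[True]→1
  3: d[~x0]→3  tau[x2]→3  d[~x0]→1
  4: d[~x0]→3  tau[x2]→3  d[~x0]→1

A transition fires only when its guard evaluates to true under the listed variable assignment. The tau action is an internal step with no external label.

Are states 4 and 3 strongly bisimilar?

Answer: BISIMILAR

Analysis:
Refine partition for ~:
  round 0: {{0,1,2,3,4}}
  round 1: {{0},{1},{2,3,4}}
  round 2: {{0},{1},{2},{3,4}}
Fixed point at round 3; 4 class(es).
class of 4: {3,4}; class of 3: {3,4}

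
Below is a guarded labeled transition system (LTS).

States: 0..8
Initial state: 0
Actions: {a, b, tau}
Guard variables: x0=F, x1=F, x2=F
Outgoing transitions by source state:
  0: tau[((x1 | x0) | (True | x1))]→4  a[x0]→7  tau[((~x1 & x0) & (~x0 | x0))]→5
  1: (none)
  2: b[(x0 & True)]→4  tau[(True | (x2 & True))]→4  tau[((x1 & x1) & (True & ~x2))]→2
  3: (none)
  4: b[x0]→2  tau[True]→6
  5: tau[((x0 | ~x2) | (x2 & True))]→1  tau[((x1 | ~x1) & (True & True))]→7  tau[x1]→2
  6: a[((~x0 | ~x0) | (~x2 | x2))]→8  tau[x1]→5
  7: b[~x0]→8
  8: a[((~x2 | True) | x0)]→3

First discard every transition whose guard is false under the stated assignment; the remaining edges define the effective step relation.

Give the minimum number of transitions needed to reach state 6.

Answer: 2

Trace:
Layered search for 6:
  L0 = {0}
  L1 = {4}
  L2 = {6}
depth(6)=2, e.g. tau·tau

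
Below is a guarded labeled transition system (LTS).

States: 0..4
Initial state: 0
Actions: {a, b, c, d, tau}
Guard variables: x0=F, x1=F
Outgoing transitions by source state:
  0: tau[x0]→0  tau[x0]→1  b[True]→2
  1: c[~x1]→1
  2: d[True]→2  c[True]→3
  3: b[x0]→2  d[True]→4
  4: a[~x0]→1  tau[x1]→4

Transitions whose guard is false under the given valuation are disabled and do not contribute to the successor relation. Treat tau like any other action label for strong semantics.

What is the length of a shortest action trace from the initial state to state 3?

Breadth-first toward 3:
  L0 = {0}
  L1 = {2}
  L2 = {3}
first hit 3 at d=2 via b·c

Answer: 2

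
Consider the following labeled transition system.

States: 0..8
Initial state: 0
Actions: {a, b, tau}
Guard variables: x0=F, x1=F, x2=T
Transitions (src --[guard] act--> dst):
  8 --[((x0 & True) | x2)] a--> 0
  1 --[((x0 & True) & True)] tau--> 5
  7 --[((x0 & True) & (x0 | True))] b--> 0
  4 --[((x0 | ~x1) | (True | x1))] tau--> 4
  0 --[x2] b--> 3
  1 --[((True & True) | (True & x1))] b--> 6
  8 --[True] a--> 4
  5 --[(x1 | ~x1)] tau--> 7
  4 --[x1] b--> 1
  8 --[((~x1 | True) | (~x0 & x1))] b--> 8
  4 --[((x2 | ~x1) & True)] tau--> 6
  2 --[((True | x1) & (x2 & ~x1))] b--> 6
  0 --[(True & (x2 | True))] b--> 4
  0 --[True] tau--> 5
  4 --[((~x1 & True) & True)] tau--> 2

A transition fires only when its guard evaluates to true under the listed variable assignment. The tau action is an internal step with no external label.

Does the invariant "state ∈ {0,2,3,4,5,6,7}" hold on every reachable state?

Answer: INVARIANT HOLDS

Analysis:
Allowed set {0,2,3,4,5,6,7}
R = {0,2,3,4,5,6,7}
  0: ok
  2: ok
  3: ok
  4: ok
  5: ok
  6: ok
  7: ok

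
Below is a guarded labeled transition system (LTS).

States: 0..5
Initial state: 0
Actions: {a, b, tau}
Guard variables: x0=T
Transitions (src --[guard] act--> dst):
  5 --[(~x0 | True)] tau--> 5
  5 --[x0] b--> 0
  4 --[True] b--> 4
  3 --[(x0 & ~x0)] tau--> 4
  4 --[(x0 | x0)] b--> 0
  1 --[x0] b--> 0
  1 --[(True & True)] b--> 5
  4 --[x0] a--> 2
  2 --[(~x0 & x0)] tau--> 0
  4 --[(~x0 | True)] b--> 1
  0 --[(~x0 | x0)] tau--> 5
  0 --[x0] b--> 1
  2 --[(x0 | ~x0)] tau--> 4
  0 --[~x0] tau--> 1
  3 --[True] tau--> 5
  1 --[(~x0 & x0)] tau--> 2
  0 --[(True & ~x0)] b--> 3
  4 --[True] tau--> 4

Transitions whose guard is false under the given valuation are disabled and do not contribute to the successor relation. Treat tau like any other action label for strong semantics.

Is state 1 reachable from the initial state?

Guard filter leaves 13 enabled edge(s).
L0 = {0}
L1 = {1,5}  total {0,1,5}
R = {0,1,5}
witness 1: b

Answer: REACHABLE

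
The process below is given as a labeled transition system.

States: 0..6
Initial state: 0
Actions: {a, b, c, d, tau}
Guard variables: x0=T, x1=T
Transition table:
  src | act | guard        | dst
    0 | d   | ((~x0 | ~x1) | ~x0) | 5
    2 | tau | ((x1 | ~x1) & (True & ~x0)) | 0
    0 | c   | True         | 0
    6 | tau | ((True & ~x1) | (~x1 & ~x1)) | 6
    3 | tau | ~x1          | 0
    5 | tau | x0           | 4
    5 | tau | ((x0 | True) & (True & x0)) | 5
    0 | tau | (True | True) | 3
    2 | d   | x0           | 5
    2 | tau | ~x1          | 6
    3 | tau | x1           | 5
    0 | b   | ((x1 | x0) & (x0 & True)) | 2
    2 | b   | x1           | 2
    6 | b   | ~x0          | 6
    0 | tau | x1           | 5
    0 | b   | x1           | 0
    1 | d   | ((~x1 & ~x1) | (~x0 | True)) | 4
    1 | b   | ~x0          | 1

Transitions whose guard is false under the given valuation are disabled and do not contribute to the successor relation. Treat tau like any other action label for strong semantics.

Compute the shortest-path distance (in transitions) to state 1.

Layered search for 1:
  Layer 0: {0}
  Layer 1: {2,3,5}
  Layer 2: {4}
1 never appears.

Answer: UNREACHABLE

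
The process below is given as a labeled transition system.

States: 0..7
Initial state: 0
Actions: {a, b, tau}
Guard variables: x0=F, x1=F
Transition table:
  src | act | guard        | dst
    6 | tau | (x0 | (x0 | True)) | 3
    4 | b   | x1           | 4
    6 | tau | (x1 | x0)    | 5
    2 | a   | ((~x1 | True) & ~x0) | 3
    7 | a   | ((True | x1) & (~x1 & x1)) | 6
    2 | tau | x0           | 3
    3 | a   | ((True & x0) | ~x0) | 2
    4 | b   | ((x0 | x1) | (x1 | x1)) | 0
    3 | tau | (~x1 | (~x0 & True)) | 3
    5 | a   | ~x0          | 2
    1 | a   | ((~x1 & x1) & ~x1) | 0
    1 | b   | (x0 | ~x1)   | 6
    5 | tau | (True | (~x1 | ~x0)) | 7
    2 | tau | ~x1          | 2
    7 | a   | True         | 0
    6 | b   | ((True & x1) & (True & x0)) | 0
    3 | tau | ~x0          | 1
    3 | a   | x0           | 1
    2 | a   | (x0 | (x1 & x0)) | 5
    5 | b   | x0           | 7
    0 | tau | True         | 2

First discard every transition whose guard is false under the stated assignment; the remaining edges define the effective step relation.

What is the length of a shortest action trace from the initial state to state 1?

Answer: 3

Trace:
Layered search for 1:
  L0 = {0}
  L1 = {2}
  L2 = {3}
  L3 = {1}
1 enters at depth 3; path tau·a·tau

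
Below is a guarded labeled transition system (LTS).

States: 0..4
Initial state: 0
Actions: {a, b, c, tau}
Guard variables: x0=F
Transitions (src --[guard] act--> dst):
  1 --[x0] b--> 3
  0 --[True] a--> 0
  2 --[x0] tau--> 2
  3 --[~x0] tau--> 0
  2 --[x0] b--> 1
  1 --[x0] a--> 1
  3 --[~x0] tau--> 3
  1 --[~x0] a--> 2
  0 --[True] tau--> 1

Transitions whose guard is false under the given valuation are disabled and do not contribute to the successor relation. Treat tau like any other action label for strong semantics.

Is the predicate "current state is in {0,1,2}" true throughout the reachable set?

Answer: INVARIANT HOLDS

Analysis:
Allowed set {0,1,2}
Reachable = {0,1,2}
  0: ✓
  1: ✓
  2: ✓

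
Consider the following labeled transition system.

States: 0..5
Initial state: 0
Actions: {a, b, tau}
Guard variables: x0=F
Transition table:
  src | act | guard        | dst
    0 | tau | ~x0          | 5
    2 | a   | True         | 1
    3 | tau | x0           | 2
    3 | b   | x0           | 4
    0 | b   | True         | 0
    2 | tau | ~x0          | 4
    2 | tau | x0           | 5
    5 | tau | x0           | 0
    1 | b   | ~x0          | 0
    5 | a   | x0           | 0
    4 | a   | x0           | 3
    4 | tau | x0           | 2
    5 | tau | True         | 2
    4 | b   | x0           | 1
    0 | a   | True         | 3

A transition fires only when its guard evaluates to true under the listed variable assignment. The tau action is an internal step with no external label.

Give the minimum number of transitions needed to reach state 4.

BFS to 4:
  Layer 0: {0}
  Layer 1: {3,5}
  Layer 2: {2}
  Layer 3: {1,4}
depth(4)=3, e.g. tau·tau·tau

Answer: 3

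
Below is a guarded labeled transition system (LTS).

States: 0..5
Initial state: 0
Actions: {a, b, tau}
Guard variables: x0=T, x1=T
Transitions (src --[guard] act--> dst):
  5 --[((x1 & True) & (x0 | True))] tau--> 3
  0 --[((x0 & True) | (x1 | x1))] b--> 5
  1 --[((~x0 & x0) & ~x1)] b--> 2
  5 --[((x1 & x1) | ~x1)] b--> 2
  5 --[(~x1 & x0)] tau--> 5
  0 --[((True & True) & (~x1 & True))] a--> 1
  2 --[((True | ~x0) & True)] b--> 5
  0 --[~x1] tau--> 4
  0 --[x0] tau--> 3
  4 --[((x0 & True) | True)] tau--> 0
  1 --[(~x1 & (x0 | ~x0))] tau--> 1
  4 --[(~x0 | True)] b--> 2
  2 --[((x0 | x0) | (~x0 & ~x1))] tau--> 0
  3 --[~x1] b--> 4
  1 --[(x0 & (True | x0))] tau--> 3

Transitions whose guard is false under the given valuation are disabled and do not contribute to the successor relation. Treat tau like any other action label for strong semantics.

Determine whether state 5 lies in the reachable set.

Answer: REACHABLE

Trace:
After dropping false guards: 9 live edges.
L0 = {0}
L1 = {3,5}  now seen {0,3,5}
L2 = {2}  now seen {0,2,3,5}
Reach set: {0,2,3,5}
witness 5: b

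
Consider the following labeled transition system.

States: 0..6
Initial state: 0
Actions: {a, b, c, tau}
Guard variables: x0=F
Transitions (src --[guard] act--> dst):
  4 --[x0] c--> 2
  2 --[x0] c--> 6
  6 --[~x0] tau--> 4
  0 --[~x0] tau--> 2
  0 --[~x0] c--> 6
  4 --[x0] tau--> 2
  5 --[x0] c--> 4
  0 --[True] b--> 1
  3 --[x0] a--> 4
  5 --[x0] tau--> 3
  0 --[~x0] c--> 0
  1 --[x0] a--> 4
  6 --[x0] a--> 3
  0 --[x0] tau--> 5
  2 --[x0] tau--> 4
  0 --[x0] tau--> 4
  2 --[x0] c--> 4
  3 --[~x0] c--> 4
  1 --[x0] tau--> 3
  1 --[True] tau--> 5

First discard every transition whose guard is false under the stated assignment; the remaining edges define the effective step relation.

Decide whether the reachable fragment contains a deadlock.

Answer: DEADLOCK at state 2

Analysis:
Reach set: {0,1,2,4,5,6}
  0: b→1  c→0  c→6  tau→2  [4 out]
  1: tau→5  [1 out]
  2: ∅  [STUCK]
  4: ∅  [STUCK]
  5: ∅  [STUCK]
  6: tau→4  [1 out]
witness 2: tau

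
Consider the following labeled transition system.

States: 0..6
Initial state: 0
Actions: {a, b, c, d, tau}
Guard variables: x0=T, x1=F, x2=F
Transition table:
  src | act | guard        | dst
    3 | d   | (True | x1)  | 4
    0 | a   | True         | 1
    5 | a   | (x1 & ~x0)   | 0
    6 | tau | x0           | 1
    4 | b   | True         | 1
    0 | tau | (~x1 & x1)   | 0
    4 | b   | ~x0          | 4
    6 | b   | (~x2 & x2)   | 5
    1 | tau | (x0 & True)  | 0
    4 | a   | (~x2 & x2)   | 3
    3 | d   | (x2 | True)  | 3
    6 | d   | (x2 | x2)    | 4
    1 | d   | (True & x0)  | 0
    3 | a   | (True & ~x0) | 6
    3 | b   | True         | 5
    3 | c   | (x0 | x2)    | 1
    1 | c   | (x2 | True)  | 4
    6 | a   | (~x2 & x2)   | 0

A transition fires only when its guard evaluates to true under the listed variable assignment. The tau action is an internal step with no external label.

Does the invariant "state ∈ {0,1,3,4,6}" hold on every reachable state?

Safe = {0,1,3,4,6}
R = {0,1,4}
  0: safe
  1: safe
  4: safe

Answer: INVARIANT HOLDS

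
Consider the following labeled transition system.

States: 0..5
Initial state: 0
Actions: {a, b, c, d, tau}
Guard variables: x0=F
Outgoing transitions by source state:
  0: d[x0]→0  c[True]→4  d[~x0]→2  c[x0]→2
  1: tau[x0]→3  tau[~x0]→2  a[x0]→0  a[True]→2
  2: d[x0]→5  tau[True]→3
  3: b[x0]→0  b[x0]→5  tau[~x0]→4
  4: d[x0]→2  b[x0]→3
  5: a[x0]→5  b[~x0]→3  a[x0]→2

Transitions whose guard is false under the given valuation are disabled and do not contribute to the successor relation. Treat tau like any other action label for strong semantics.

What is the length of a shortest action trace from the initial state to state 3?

Answer: 2

Working:
Breadth-first toward 3:
  Layer 0: {0}
  Layer 1: {2,4}
  Layer 2: {3}
first hit 3 at d=2 via d·tau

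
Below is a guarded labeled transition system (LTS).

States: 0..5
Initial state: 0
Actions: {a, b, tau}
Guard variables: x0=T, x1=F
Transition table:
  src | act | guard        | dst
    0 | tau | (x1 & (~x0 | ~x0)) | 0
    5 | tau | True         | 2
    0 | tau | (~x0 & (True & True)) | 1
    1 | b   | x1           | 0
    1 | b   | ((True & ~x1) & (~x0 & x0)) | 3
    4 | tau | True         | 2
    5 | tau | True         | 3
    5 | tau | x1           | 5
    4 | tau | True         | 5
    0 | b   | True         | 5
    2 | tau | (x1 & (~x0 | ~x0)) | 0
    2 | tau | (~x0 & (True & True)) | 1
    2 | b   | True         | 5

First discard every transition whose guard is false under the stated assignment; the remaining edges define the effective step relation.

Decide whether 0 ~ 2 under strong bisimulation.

Bisimulation quotient by refinement:
  P[0] = {{0,1,2,3,4,5}}
  P[1] = {{0,2},{1,3},{4,5}}
  P[2] = {{0,2},{1,3},{4},{5}}
4 equivalence class(es) (converged in 3)
[0]={0,2}  [2]={0,2}

Answer: BISIMILAR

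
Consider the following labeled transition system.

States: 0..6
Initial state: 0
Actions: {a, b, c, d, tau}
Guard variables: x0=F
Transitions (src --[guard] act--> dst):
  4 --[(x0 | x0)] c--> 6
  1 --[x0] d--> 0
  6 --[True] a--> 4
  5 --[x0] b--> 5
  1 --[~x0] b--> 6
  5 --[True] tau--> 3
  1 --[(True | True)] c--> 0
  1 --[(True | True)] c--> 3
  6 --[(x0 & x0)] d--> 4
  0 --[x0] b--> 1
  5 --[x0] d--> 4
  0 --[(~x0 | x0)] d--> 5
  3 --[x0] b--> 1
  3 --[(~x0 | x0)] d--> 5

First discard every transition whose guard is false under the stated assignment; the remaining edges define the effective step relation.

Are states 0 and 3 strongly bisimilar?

Refine partition for ~:
  round 0: {{0,1,2,3,4,5,6}}
  round 1: {{0,3},{1},{2,4},{5},{6}}
stable after 2 split(s): 5 block(s)
0∈{0,3}, 3∈{0,3}

Answer: BISIMILAR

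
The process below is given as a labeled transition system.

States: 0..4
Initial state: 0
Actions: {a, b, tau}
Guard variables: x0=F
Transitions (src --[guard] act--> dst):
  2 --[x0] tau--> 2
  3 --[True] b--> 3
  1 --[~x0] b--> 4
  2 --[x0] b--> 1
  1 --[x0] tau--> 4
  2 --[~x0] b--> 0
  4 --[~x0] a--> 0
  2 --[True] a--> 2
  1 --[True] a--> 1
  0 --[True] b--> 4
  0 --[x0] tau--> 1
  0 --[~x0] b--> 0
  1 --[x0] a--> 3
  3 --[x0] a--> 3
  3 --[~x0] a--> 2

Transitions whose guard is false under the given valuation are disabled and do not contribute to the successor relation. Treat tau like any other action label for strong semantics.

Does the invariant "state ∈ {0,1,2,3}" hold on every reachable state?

Allowed set {0,1,2,3}
R = {0,4}
  0: ok
  4: ✗ unsafe
counterexample path to 4: b

Answer: INVARIANT VIOLATED at state 4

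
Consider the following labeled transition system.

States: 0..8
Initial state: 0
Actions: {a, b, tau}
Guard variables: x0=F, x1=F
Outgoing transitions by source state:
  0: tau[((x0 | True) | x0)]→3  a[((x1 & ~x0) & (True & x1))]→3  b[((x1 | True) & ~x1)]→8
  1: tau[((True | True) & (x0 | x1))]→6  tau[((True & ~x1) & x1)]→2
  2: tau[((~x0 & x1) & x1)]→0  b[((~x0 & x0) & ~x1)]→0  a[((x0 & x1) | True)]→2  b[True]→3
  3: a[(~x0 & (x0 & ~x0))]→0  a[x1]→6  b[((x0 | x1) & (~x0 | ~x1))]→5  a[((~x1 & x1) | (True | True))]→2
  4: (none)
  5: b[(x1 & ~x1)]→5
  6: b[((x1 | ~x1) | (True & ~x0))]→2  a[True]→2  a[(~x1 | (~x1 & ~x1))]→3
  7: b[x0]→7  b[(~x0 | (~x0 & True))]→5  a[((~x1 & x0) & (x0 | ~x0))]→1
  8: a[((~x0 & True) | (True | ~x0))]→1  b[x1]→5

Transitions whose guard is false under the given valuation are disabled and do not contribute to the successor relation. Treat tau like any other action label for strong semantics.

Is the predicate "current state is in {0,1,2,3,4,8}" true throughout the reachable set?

Answer: INVARIANT HOLDS

Trace:
Safe = {0,1,2,3,4,8}
Reachable = {0,1,2,3,8}
  0: safe
  1: safe
  2: safe
  3: safe
  8: safe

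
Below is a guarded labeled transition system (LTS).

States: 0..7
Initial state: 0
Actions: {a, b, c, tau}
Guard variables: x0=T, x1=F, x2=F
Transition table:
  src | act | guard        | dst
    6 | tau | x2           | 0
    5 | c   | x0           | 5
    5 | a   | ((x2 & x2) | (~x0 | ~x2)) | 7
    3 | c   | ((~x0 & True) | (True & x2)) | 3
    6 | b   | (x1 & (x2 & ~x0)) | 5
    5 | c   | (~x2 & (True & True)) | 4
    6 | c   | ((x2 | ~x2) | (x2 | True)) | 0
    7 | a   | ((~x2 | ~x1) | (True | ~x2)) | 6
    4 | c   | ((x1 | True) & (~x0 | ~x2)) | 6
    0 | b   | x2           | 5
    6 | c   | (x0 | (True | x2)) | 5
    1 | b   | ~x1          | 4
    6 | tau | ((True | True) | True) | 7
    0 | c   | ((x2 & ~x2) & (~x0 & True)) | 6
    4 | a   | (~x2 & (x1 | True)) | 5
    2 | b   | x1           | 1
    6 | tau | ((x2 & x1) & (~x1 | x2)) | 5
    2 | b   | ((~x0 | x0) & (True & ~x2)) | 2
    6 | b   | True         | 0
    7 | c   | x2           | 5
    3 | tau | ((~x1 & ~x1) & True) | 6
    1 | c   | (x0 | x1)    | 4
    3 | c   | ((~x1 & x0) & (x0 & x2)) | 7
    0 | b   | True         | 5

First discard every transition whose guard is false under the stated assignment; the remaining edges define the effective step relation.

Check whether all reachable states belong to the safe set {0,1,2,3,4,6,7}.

Allowed set {0,1,2,3,4,6,7}
R = {0,4,5,6,7}
  0: ok
  4: ok
  5: VIOLATES
  6: ok
  7: ok
witness against invariant: b → 5

Answer: INVARIANT VIOLATED at state 5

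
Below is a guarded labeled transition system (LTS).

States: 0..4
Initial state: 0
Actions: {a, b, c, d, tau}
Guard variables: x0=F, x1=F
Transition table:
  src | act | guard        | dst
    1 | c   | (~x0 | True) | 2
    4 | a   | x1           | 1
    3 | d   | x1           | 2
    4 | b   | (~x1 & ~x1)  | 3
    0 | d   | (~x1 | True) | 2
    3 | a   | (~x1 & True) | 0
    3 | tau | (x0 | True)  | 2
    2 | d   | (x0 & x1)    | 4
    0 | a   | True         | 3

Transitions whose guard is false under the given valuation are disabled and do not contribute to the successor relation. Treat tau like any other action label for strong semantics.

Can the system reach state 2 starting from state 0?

Answer: REACHABLE

Working:
Guard filter leaves 6 enabled edge(s).
Layer 0: {0}
Layer 1: {2,3}  total {0,2,3}
R = {0,2,3}
witness 2: d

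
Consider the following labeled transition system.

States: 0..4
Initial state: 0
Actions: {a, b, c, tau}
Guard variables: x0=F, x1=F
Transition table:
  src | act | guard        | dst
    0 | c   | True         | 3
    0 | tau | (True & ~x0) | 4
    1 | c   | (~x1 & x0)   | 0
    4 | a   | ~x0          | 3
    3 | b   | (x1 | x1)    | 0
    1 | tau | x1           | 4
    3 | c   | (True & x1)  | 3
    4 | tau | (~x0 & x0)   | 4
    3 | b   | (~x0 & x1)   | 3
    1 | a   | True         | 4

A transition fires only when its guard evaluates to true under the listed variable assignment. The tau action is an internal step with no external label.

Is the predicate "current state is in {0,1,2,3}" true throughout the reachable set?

Allowed set {0,1,2,3}
Reachable = {0,3,4}
  0: ✓
  3: ✓
  4: ✗ unsafe
witness against invariant: tau → 4

Answer: INVARIANT VIOLATED at state 4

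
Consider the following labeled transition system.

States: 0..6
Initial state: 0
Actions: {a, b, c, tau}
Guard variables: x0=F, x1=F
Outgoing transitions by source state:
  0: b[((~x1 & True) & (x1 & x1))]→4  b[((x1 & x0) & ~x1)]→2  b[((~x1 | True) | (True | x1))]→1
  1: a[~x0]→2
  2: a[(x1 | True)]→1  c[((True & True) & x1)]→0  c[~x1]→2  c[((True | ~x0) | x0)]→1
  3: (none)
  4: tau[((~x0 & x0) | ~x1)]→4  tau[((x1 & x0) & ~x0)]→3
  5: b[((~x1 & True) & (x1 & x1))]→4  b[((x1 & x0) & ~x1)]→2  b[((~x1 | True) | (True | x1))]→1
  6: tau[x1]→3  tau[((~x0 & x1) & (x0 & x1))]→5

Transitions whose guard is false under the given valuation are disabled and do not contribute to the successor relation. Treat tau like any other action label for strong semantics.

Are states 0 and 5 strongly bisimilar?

Answer: BISIMILAR

Analysis:
Refine partition for ~:
  π0 = {{0,1,2,3,4,5,6}}
  π1 = {{0,5},{1},{2},{3,6},{4}}
stable after 2 split(s): 5 block(s)
[0]={0,5}  [5]={0,5}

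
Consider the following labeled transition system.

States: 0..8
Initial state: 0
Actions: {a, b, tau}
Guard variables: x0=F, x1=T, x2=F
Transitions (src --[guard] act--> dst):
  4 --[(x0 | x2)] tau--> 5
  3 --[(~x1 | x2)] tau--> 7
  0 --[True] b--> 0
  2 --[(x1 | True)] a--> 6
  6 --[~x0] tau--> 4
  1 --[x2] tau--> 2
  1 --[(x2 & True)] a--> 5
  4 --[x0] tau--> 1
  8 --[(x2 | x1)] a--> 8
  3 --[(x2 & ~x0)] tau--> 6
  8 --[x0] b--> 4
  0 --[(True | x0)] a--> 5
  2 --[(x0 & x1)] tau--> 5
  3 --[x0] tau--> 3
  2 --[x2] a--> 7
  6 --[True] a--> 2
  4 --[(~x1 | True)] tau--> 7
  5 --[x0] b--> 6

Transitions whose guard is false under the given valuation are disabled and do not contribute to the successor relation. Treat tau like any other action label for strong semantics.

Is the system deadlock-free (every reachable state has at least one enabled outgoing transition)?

Answer: DEADLOCK at state 5

Analysis:
Reachable = {0,5}
  0: a→5  b→0  [deg 2]
  5: ∅  [no exit]
witness 5: a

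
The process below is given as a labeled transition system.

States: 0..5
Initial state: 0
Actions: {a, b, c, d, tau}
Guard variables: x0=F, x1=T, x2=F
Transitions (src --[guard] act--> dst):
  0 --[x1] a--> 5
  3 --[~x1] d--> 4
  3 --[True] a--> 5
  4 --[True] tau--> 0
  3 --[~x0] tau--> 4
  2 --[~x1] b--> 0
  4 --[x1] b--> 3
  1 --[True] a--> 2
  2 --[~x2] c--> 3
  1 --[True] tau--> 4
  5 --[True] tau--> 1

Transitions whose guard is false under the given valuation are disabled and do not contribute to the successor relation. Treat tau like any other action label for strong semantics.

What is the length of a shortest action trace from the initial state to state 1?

Answer: 2

Trace:
BFS to 1:
  Layer 0: {0}
  Layer 1: {5}
  Layer 2: {1}
first hit 1 at d=2 via a·tau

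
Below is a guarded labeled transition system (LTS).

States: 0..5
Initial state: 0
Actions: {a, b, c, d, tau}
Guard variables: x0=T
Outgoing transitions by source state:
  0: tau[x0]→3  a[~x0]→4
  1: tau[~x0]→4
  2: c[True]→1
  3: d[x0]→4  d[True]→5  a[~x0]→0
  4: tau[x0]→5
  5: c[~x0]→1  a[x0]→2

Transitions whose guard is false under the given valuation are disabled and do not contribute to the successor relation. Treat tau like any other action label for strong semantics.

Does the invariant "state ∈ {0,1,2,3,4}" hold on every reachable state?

Safe = {0,1,2,3,4}
Reachable = {0,1,2,3,4,5}
  0: ok
  1: ok
  2: ok
  3: ok
  4: ok
  5: ✗ unsafe
counterexample path to 5: tau·d

Answer: INVARIANT VIOLATED at state 5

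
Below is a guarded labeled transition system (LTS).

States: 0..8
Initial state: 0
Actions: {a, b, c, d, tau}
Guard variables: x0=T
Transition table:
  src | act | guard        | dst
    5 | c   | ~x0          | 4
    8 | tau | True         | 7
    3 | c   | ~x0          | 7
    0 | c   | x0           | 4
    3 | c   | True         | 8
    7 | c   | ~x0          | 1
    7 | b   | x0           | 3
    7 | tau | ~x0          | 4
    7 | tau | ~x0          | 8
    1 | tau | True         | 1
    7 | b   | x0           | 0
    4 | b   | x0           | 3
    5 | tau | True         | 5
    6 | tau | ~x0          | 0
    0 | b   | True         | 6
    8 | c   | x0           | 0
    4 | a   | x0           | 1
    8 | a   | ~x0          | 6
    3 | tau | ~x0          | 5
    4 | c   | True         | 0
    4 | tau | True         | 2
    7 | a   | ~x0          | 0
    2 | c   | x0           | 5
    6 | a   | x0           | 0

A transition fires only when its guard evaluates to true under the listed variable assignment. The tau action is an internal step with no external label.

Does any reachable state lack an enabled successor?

Answer: DEADLOCK-FREE

Analysis:
Reach set: {0,1,2,3,4,5,6,7,8}
  0: b→6  c→4  [2 exit(s)]
  1: tau→1  [1 exit(s)]
  2: c→5  [1 exit(s)]
  3: c→8  [1 exit(s)]
  4: a→1  b→3  c→0  tau→2  [4 exit(s)]
  5: tau→5  [1 exit(s)]
  6: a→0  [1 exit(s)]
  7: b→0  b→3  [2 exit(s)]
  8: c→0  tau→7  [2 exit(s)]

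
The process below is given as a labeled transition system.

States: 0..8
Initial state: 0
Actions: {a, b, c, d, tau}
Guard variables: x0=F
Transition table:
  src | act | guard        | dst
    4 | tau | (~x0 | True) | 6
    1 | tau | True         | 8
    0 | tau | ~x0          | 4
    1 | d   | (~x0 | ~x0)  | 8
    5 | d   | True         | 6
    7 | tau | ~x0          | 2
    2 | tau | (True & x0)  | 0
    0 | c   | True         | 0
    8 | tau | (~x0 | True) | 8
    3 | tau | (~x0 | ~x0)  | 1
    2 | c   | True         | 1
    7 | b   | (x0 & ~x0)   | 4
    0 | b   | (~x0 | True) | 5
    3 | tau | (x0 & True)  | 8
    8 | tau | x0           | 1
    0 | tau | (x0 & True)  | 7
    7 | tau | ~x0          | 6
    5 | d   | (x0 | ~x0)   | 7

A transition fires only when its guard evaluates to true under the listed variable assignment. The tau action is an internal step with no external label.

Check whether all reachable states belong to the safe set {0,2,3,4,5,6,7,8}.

Answer: INVARIANT VIOLATED at state 1

Trace:
Safe = {0,2,3,4,5,6,7,8}
R = {0,1,2,4,5,6,7,8}
  0: ✓
  1: outside
  2: ✓
  4: ✓
  5: ✓
  6: ✓
  7: ✓
  8: ✓
witness against invariant: b·d·tau·c → 1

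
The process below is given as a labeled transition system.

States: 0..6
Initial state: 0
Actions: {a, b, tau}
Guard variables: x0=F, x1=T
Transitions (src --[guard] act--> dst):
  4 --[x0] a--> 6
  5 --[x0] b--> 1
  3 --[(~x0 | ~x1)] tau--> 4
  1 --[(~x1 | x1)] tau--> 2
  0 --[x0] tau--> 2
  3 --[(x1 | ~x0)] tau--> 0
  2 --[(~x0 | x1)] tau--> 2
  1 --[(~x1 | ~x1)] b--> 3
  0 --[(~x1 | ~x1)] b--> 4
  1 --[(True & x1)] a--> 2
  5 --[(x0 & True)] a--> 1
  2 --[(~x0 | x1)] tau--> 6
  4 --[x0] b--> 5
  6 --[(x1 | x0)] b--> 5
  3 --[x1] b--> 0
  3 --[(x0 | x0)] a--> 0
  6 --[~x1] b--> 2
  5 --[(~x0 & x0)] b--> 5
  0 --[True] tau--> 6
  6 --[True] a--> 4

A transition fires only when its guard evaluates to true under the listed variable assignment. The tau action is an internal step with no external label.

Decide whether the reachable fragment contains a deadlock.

R = {0,4,5,6}
  0: tau→6  [1 out]
  4: ∅  [deadlock]
  5: ∅  [deadlock]
  6: a→4  b→5  [2 out]
witness 4: tau·a

Answer: DEADLOCK at state 4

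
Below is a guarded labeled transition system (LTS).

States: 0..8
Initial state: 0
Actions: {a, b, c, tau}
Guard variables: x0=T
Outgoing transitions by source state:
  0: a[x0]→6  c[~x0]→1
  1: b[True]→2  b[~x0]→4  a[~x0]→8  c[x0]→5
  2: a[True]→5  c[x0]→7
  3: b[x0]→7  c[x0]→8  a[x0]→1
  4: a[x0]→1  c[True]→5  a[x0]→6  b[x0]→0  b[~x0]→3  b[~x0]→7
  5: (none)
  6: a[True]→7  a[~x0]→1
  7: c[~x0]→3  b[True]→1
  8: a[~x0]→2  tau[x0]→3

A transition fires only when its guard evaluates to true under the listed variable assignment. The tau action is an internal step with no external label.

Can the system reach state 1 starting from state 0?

Guard filter leaves 15 enabled edge(s).
L0 = {0}
L1 = {6}  cumulative {0,6}
L2 = {7}  cumulative {0,6,7}
L3 = {1}  cumulative {0,1,6,7}
L4 = {2,5}  cumulative {0,1,2,5,6,7}
Reach set: {0,1,2,5,6,7}
Path to 1: a·a·b

Answer: REACHABLE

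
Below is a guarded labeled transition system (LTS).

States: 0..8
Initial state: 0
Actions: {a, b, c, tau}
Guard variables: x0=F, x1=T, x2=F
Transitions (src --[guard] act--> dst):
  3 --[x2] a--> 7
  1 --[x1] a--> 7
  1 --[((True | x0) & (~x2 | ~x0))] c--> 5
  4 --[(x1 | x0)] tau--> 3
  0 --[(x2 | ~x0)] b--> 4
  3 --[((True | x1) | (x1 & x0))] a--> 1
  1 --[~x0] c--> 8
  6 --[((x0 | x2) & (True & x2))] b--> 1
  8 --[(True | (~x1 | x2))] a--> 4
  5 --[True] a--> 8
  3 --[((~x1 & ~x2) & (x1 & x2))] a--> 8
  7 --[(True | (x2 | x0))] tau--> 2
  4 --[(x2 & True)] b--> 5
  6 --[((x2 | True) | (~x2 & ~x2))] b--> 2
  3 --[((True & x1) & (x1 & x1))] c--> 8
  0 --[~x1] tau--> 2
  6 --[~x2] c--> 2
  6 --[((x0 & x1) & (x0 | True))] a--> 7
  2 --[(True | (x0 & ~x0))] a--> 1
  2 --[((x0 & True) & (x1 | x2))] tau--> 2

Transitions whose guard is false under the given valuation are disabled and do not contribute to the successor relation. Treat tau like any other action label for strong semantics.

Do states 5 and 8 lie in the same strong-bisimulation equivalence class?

Answer: NOT BISIMILAR

Trace:
Refine partition for ~:
  P[0] = {{0,1,2,3,4,5,6,7,8}}
  P[1] = {{0},{1,3},{2,5,8},{4,7},{6}}
  P[2] = {{0},{1},{2},{3},{4},{5},{6},{7},{8}}
stable after 3 split(s): 9 block(s)
class of 5: {5}; class of 8: {8}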